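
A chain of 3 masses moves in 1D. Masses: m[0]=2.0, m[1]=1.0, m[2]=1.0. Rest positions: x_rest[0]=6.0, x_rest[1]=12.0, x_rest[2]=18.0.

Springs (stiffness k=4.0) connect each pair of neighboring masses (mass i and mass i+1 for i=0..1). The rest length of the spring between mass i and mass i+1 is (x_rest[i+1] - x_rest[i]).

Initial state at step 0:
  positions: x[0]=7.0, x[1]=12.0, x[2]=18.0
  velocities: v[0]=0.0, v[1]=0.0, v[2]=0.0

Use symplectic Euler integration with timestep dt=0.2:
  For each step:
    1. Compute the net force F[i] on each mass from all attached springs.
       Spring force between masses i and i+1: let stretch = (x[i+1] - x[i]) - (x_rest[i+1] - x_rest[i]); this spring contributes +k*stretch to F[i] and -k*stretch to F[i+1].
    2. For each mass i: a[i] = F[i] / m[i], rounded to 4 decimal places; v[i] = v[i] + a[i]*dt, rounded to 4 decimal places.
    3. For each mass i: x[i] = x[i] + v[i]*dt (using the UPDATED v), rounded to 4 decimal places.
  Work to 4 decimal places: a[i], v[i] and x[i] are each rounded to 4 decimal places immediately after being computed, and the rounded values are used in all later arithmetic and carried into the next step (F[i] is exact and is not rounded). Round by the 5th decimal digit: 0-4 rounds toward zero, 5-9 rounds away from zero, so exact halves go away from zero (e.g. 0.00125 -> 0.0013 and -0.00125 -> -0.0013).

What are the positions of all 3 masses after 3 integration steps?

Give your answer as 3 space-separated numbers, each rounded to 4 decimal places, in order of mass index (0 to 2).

Step 0: x=[7.0000 12.0000 18.0000] v=[0.0000 0.0000 0.0000]
Step 1: x=[6.9200 12.1600 18.0000] v=[-0.4000 0.8000 0.0000]
Step 2: x=[6.7792 12.4160 18.0256] v=[-0.7040 1.2800 0.1280]
Step 3: x=[6.6093 12.6676 18.1137] v=[-0.8493 1.2582 0.4403]

Answer: 6.6093 12.6676 18.1137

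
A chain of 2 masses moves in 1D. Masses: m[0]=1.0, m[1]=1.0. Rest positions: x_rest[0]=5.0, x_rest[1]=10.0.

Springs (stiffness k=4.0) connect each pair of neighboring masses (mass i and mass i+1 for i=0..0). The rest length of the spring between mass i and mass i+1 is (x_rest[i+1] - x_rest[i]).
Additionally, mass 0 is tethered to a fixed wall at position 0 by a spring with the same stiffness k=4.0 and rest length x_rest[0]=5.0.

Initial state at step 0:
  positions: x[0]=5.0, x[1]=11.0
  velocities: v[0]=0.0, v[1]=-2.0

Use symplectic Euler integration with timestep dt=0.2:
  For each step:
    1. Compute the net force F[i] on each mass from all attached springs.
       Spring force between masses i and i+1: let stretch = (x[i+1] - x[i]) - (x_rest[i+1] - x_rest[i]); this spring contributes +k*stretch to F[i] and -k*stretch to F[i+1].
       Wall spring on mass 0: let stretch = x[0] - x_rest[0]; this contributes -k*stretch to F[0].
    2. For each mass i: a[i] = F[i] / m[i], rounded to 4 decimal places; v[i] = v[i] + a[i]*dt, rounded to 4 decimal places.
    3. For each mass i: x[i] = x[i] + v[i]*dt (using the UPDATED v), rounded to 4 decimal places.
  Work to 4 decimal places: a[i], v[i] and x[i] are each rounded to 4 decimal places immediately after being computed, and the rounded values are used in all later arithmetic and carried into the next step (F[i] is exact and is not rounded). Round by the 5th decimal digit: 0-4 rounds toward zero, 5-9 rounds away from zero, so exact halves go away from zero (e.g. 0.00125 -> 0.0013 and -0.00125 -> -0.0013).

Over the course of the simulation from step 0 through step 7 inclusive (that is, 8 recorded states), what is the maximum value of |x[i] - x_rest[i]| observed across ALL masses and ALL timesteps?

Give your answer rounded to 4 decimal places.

Step 0: x=[5.0000 11.0000] v=[0.0000 -2.0000]
Step 1: x=[5.1600 10.4400] v=[0.8000 -2.8000]
Step 2: x=[5.3392 9.8352] v=[0.8960 -3.0240]
Step 3: x=[5.3835 9.3110] v=[0.2214 -2.6208]
Step 4: x=[5.1948 8.9584] v=[-0.9434 -1.7628]
Step 5: x=[4.7771 8.8037] v=[-2.0884 -0.7737]
Step 6: x=[4.2393 8.8047] v=[-2.6888 0.0050]
Step 7: x=[3.7537 8.8752] v=[-2.4279 0.3527]
Max displacement = 1.2463

Answer: 1.2463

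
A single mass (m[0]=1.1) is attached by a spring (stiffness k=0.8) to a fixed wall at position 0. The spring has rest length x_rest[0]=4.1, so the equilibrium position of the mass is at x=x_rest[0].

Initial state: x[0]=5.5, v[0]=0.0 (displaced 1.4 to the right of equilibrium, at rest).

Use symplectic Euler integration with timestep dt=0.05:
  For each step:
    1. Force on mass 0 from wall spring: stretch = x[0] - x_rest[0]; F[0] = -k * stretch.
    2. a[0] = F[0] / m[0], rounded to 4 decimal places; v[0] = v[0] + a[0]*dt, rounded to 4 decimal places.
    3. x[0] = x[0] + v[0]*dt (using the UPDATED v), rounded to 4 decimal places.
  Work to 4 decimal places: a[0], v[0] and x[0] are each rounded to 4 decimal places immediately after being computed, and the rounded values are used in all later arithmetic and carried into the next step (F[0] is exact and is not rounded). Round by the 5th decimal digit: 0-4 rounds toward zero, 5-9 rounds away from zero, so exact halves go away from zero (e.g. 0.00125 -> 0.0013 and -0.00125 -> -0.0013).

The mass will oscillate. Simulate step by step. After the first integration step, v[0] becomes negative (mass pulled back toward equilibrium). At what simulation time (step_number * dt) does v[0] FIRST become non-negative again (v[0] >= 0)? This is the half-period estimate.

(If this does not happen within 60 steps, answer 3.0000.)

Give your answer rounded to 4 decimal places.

Step 0: x=[5.5000] v=[0.0000]
Step 1: x=[5.4975] v=[-0.0509]
Step 2: x=[5.4924] v=[-0.1017]
Step 3: x=[5.4848] v=[-0.1523]
Step 4: x=[5.4747] v=[-0.2027]
Step 5: x=[5.4621] v=[-0.2527]
Step 6: x=[5.4470] v=[-0.3022]
Step 7: x=[5.4294] v=[-0.3512]
Step 8: x=[5.4094] v=[-0.3995]
Step 9: x=[5.3870] v=[-0.4471]
Step 10: x=[5.3623] v=[-0.4939]
Step 11: x=[5.3353] v=[-0.5398]
Step 12: x=[5.3061] v=[-0.5847]
Step 13: x=[5.2747] v=[-0.6286]
Step 14: x=[5.2411] v=[-0.6713]
Step 15: x=[5.2055] v=[-0.7128]
Step 16: x=[5.1679] v=[-0.7530]
Step 17: x=[5.1283] v=[-0.7918]
Step 18: x=[5.0868] v=[-0.8292]
Step 19: x=[5.0435] v=[-0.8651]
Step 20: x=[4.9985] v=[-0.8994]
Step 21: x=[4.9519] v=[-0.9321]
Step 22: x=[4.9037] v=[-0.9631]
Step 23: x=[4.8541] v=[-0.9923]
Step 24: x=[4.8031] v=[-1.0197]
Step 25: x=[4.7508] v=[-1.0453]
Step 26: x=[4.6974] v=[-1.0690]
Step 27: x=[4.6429] v=[-1.0907]
Step 28: x=[4.5874] v=[-1.1104]
Step 29: x=[4.5310] v=[-1.1281]
Step 30: x=[4.4738] v=[-1.1438]
Step 31: x=[4.4159] v=[-1.1574]
Step 32: x=[4.3575] v=[-1.1689]
Step 33: x=[4.2986] v=[-1.1783]
Step 34: x=[4.2393] v=[-1.1855]
Step 35: x=[4.1798] v=[-1.1906]
Step 36: x=[4.1201] v=[-1.1935]
Step 37: x=[4.0604] v=[-1.1942]
Step 38: x=[4.0008] v=[-1.1928]
Step 39: x=[3.9413] v=[-1.1892]
Step 40: x=[3.8821] v=[-1.1834]
Step 41: x=[3.8233] v=[-1.1755]
Step 42: x=[3.7650] v=[-1.1654]
Step 43: x=[3.7073] v=[-1.1532]
Step 44: x=[3.6504] v=[-1.1389]
Step 45: x=[3.5943] v=[-1.1226]
Step 46: x=[3.5391] v=[-1.1042]
Step 47: x=[3.4849] v=[-1.0838]
Step 48: x=[3.4318] v=[-1.0614]
Step 49: x=[3.3799] v=[-1.0371]
Step 50: x=[3.3294] v=[-1.0109]
Step 51: x=[3.2803] v=[-0.9829]
Step 52: x=[3.2326] v=[-0.9531]
Step 53: x=[3.1865] v=[-0.9216]
Step 54: x=[3.1421] v=[-0.8884]
Step 55: x=[3.0994] v=[-0.8536]
Step 56: x=[3.0585] v=[-0.8172]
Step 57: x=[3.0195] v=[-0.7793]
Step 58: x=[2.9825] v=[-0.7400]
Step 59: x=[2.9475] v=[-0.6994]
Step 60: x=[2.9146] v=[-0.6575]
v[0] did not become non-negative within 60 steps; using fallback time=3.0000

Answer: 3.0000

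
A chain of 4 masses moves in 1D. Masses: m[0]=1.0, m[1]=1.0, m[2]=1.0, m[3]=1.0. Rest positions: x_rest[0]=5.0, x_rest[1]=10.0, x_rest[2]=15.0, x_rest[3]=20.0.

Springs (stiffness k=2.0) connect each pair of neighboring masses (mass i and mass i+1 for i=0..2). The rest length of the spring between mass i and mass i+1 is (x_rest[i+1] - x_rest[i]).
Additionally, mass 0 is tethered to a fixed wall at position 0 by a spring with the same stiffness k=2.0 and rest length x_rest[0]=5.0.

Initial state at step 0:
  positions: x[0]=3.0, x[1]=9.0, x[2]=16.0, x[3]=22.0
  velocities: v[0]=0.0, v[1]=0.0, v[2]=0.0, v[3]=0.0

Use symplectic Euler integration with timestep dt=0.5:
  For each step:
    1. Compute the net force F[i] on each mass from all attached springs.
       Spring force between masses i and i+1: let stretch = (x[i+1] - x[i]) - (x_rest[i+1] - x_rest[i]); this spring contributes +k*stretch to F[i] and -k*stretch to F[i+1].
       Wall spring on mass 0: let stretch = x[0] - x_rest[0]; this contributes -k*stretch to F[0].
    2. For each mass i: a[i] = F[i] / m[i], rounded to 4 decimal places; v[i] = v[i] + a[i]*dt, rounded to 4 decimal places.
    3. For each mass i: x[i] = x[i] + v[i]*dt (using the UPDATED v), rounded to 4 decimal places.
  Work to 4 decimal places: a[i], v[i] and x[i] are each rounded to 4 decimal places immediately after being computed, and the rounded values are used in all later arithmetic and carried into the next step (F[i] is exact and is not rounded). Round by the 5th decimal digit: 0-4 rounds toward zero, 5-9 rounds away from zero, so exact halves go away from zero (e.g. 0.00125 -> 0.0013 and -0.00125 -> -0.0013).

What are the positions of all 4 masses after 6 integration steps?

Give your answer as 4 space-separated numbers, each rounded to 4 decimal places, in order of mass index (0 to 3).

Answer: 4.8125 10.0313 15.2657 19.7657

Derivation:
Step 0: x=[3.0000 9.0000 16.0000 22.0000] v=[0.0000 0.0000 0.0000 0.0000]
Step 1: x=[4.5000 9.5000 15.5000 21.5000] v=[3.0000 1.0000 -1.0000 -1.0000]
Step 2: x=[6.2500 10.5000 15.0000 20.5000] v=[3.5000 2.0000 -1.0000 -2.0000]
Step 3: x=[7.0000 11.6250 15.0000 19.2500] v=[1.5000 2.2500 0.0000 -2.5000]
Step 4: x=[6.5625 12.1250 15.4375 18.3750] v=[-0.8750 1.0000 0.8750 -1.7500]
Step 5: x=[5.6250 11.5000 15.6875 18.5313] v=[-1.8750 -1.2500 0.5000 0.3125]
Step 6: x=[4.8125 10.0313 15.2657 19.7657] v=[-1.6250 -2.9375 -0.8437 2.4687]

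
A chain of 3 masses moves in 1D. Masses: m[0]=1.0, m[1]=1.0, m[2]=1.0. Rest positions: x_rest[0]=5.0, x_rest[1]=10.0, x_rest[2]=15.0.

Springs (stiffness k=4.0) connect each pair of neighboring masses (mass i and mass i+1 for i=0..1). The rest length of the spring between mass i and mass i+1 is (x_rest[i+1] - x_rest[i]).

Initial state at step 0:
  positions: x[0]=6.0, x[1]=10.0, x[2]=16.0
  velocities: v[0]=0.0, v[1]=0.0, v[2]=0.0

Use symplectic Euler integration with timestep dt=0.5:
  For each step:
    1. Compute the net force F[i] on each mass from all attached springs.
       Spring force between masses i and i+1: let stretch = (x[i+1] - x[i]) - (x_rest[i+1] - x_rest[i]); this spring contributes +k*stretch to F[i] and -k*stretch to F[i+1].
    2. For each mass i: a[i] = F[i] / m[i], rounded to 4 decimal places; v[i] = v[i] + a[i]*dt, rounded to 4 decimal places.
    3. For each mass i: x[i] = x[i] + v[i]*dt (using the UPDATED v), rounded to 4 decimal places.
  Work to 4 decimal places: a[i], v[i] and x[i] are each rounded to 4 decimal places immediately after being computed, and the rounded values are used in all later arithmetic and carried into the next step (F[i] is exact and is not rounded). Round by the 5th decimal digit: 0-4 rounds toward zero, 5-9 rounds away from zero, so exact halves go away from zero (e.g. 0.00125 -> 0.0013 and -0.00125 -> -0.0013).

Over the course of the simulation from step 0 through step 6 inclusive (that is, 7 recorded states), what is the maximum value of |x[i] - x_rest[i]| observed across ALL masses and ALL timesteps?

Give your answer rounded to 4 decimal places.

Answer: 2.0000

Derivation:
Step 0: x=[6.0000 10.0000 16.0000] v=[0.0000 0.0000 0.0000]
Step 1: x=[5.0000 12.0000 15.0000] v=[-2.0000 4.0000 -2.0000]
Step 2: x=[6.0000 10.0000 16.0000] v=[2.0000 -4.0000 2.0000]
Step 3: x=[6.0000 10.0000 16.0000] v=[0.0000 0.0000 0.0000]
Step 4: x=[5.0000 12.0000 15.0000] v=[-2.0000 4.0000 -2.0000]
Step 5: x=[6.0000 10.0000 16.0000] v=[2.0000 -4.0000 2.0000]
Step 6: x=[6.0000 10.0000 16.0000] v=[0.0000 0.0000 0.0000]
Max displacement = 2.0000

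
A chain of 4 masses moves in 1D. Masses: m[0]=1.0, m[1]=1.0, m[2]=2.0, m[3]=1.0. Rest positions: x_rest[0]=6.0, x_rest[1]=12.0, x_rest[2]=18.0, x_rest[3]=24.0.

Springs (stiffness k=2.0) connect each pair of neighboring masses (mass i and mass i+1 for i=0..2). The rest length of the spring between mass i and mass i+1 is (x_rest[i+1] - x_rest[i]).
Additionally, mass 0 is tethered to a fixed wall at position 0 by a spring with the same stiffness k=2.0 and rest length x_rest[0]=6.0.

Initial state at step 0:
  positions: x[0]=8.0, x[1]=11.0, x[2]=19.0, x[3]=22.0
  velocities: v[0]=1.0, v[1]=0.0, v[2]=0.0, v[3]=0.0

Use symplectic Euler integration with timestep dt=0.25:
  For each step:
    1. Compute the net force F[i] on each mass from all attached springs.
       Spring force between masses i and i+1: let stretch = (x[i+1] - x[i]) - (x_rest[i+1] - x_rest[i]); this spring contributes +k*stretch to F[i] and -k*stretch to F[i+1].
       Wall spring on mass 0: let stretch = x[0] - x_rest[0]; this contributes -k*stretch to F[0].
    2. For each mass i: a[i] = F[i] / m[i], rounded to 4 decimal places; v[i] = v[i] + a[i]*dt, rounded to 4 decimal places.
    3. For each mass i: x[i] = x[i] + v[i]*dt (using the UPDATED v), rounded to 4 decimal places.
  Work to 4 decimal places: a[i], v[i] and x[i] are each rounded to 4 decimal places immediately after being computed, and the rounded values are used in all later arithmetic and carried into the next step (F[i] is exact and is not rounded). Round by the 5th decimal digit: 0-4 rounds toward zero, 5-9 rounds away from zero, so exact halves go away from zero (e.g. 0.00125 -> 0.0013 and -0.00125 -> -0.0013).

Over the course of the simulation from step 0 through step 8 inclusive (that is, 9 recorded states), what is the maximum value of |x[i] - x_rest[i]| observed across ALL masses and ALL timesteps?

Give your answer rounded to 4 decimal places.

Answer: 2.1028

Derivation:
Step 0: x=[8.0000 11.0000 19.0000 22.0000] v=[1.0000 0.0000 0.0000 0.0000]
Step 1: x=[7.6250 11.6250 18.6875 22.3750] v=[-1.5000 2.5000 -1.2500 1.5000]
Step 2: x=[6.7969 12.6328 18.1641 23.0391] v=[-3.3125 4.0313 -2.0938 2.6563]
Step 3: x=[5.8487 13.6026 17.5996 23.8438] v=[-3.7930 3.8790 -2.2579 3.2188]
Step 4: x=[5.1386 14.1028 17.1756 24.6180] v=[-2.8404 2.0006 -1.6961 3.0967]
Step 5: x=[4.9067 13.8665 17.0247 25.2119] v=[-0.9276 -0.9451 -0.6037 2.3755]
Step 6: x=[5.1815 12.9050 17.1881 25.5324] v=[1.0990 -3.8459 0.6536 1.2819]
Step 7: x=[5.7740 11.5135 17.6053 25.5599] v=[2.3700 -5.5661 1.6689 0.1098]
Step 8: x=[6.3622 10.1660 18.1390 25.3430] v=[2.3528 -5.3900 2.1346 -0.8675]
Max displacement = 2.1028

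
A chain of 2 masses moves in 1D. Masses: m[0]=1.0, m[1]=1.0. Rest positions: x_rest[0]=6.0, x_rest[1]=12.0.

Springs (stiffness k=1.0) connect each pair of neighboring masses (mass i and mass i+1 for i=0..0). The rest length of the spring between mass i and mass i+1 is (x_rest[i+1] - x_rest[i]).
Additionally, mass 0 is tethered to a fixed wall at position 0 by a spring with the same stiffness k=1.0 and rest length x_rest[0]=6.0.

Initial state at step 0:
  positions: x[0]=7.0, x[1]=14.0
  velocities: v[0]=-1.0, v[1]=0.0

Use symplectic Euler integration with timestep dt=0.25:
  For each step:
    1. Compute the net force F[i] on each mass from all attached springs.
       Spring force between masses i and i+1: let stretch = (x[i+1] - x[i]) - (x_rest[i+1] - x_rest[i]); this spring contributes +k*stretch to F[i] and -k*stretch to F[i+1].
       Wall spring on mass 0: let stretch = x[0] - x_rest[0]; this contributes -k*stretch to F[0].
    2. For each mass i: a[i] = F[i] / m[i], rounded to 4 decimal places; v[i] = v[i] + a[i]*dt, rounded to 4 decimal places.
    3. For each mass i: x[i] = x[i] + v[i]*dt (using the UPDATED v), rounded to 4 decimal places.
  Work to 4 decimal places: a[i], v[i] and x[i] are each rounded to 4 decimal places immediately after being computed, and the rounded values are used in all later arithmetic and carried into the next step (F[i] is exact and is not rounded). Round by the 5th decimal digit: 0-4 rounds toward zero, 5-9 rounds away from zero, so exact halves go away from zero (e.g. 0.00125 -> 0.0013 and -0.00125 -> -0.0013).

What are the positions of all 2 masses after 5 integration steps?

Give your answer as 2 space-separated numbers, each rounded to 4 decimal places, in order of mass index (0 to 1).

Answer: 6.1615 12.9314

Derivation:
Step 0: x=[7.0000 14.0000] v=[-1.0000 0.0000]
Step 1: x=[6.7500 13.9375] v=[-1.0000 -0.2500]
Step 2: x=[6.5274 13.8008] v=[-0.8906 -0.5469]
Step 3: x=[6.3514 13.5845] v=[-0.7041 -0.8653]
Step 4: x=[6.2305 13.2911] v=[-0.4837 -1.1736]
Step 5: x=[6.1615 12.9314] v=[-0.2762 -1.4388]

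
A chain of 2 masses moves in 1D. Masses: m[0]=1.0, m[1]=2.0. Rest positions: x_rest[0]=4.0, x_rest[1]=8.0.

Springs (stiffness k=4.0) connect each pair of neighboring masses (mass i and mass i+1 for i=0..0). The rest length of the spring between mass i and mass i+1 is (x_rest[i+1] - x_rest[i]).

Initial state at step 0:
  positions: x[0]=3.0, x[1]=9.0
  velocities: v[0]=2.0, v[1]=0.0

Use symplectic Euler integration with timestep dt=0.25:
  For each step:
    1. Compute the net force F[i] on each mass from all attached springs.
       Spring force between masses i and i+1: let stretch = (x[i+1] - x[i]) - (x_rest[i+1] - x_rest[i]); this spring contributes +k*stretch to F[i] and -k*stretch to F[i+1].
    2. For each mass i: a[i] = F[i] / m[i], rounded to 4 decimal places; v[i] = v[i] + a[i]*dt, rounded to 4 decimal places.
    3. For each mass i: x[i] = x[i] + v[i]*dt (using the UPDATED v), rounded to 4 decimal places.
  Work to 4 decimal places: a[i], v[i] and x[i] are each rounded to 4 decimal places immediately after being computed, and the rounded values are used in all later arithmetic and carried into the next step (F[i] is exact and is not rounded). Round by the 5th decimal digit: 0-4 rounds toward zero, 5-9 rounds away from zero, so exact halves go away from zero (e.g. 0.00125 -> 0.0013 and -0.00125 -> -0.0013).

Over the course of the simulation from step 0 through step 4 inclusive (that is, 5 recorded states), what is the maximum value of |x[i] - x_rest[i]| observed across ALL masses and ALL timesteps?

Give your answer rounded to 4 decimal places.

Answer: 2.6670

Derivation:
Step 0: x=[3.0000 9.0000] v=[2.0000 0.0000]
Step 1: x=[4.0000 8.7500] v=[4.0000 -1.0000]
Step 2: x=[5.1875 8.4063] v=[4.7500 -1.3750]
Step 3: x=[6.1797 8.1602] v=[3.9688 -0.9844]
Step 4: x=[6.6670 8.1666] v=[1.9493 0.0254]
Max displacement = 2.6670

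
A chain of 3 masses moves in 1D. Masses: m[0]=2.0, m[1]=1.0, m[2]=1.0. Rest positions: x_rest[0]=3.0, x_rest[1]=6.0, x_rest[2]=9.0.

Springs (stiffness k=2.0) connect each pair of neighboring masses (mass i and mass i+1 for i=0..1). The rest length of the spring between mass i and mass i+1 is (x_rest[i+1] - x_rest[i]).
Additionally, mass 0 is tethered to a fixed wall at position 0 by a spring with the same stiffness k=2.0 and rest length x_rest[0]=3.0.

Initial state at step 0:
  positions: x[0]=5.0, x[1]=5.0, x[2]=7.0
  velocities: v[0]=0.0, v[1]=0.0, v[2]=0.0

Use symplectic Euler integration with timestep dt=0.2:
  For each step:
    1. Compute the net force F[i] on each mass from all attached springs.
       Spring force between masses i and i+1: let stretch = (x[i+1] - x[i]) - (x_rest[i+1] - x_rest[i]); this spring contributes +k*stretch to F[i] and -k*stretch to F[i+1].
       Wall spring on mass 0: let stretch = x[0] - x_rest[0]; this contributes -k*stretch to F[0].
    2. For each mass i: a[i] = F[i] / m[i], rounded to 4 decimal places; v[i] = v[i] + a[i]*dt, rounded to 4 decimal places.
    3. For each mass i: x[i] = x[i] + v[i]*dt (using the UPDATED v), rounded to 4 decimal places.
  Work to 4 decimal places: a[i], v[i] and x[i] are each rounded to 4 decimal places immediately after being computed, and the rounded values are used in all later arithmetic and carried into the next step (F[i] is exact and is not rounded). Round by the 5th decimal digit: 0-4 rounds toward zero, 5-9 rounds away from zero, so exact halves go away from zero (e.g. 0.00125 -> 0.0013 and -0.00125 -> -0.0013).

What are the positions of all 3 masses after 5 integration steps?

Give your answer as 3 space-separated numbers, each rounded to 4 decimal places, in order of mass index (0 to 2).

Step 0: x=[5.0000 5.0000 7.0000] v=[0.0000 0.0000 0.0000]
Step 1: x=[4.8000 5.1600 7.0800] v=[-1.0000 0.8000 0.4000]
Step 2: x=[4.4224 5.4448 7.2464] v=[-1.8880 1.4240 0.8320]
Step 3: x=[3.9088 5.7919 7.5087] v=[-2.5680 1.7357 1.3114]
Step 4: x=[3.3142 6.1257 7.8736] v=[-2.9731 1.6692 1.8247]
Step 5: x=[2.6995 6.3745 8.3387] v=[-3.0736 1.2438 2.3255]

Answer: 2.6995 6.3745 8.3387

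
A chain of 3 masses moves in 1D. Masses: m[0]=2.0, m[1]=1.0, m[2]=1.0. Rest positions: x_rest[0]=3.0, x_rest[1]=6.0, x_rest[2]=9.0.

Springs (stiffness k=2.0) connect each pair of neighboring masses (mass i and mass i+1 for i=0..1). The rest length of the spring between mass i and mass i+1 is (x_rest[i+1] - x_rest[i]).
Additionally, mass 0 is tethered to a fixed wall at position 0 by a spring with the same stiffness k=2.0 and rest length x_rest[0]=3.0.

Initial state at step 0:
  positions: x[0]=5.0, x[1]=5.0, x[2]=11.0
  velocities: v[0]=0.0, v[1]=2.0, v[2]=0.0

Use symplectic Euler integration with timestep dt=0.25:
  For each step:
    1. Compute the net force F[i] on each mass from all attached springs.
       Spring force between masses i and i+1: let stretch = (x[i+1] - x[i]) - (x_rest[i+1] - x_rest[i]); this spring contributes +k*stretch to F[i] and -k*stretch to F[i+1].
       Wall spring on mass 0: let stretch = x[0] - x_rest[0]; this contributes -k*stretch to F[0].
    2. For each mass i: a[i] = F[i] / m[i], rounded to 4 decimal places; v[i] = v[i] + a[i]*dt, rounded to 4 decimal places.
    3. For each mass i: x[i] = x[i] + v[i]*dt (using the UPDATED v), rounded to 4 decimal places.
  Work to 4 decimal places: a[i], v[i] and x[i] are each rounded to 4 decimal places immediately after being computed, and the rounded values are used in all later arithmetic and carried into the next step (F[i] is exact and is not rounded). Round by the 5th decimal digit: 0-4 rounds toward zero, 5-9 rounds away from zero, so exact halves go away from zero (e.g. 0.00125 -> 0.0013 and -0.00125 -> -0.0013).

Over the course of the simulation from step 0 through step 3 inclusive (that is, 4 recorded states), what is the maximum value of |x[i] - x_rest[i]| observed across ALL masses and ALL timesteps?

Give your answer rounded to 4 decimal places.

Step 0: x=[5.0000 5.0000 11.0000] v=[0.0000 2.0000 0.0000]
Step 1: x=[4.6875 6.2500 10.6250] v=[-1.2500 5.0000 -1.5000]
Step 2: x=[4.1797 7.8516 10.0781] v=[-2.0313 6.4063 -2.1875]
Step 3: x=[3.6401 9.2725 9.6279] v=[-2.1583 5.6836 -1.8008]
Max displacement = 3.2725

Answer: 3.2725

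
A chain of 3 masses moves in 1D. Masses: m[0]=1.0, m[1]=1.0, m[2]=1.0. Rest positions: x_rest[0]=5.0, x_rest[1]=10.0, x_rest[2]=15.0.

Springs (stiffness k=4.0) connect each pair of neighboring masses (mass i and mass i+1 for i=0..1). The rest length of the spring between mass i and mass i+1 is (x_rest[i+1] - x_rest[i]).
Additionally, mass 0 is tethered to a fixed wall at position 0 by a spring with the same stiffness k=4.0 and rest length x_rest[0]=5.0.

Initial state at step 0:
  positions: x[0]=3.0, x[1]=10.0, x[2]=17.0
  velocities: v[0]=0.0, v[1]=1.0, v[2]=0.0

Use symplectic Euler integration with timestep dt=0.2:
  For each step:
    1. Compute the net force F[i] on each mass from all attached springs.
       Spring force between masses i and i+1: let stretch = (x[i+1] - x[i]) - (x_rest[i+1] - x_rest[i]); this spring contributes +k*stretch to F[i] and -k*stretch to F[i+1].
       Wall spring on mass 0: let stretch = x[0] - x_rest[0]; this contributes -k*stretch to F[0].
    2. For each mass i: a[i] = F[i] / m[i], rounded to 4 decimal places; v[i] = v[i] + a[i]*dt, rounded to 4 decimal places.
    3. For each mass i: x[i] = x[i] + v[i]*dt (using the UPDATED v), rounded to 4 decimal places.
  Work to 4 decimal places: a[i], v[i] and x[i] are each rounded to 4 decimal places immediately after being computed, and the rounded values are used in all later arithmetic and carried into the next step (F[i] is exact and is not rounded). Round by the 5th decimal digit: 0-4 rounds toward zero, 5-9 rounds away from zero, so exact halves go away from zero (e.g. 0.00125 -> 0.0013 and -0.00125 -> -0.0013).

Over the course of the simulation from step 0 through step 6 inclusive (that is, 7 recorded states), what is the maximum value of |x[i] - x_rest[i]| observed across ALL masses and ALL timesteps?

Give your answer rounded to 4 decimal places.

Answer: 2.5342

Derivation:
Step 0: x=[3.0000 10.0000 17.0000] v=[0.0000 1.0000 0.0000]
Step 1: x=[3.6400 10.2000 16.6800] v=[3.2000 1.0000 -1.6000]
Step 2: x=[4.7472 10.3872 16.1232] v=[5.5360 0.9360 -2.7840]
Step 3: x=[5.9972 10.5898 15.4486] v=[6.2502 1.0128 -3.3728]
Step 4: x=[7.0225 10.8350 14.7966] v=[5.1265 1.2258 -3.2598]
Step 5: x=[7.5342 11.1040 14.3108] v=[2.5585 1.3451 -2.4291]
Step 6: x=[7.4116 11.3149 14.1119] v=[-0.6130 1.0547 -0.9945]
Max displacement = 2.5342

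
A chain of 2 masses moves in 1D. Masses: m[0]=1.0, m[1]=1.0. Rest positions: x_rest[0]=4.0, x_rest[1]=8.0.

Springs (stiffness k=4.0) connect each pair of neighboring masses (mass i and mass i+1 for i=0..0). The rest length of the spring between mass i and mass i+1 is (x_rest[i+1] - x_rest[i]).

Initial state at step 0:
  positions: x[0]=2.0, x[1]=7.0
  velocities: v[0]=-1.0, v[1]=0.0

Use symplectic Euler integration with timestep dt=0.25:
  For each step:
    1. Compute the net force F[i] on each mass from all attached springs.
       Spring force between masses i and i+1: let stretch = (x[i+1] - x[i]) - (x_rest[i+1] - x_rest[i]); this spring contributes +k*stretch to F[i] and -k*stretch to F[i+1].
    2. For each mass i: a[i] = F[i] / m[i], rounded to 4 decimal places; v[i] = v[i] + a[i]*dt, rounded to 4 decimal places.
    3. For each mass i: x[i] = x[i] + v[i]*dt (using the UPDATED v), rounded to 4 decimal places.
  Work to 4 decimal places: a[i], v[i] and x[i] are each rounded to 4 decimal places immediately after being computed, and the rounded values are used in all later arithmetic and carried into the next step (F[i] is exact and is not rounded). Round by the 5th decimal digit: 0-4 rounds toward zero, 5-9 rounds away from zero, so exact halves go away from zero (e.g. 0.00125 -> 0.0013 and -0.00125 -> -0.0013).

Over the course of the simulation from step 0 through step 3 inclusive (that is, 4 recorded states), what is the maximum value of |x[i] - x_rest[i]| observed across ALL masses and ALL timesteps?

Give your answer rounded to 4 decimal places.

Step 0: x=[2.0000 7.0000] v=[-1.0000 0.0000]
Step 1: x=[2.0000 6.7500] v=[0.0000 -1.0000]
Step 2: x=[2.1875 6.3125] v=[0.7500 -1.7500]
Step 3: x=[2.4063 5.8438] v=[0.8750 -1.8750]
Max displacement = 2.1562

Answer: 2.1562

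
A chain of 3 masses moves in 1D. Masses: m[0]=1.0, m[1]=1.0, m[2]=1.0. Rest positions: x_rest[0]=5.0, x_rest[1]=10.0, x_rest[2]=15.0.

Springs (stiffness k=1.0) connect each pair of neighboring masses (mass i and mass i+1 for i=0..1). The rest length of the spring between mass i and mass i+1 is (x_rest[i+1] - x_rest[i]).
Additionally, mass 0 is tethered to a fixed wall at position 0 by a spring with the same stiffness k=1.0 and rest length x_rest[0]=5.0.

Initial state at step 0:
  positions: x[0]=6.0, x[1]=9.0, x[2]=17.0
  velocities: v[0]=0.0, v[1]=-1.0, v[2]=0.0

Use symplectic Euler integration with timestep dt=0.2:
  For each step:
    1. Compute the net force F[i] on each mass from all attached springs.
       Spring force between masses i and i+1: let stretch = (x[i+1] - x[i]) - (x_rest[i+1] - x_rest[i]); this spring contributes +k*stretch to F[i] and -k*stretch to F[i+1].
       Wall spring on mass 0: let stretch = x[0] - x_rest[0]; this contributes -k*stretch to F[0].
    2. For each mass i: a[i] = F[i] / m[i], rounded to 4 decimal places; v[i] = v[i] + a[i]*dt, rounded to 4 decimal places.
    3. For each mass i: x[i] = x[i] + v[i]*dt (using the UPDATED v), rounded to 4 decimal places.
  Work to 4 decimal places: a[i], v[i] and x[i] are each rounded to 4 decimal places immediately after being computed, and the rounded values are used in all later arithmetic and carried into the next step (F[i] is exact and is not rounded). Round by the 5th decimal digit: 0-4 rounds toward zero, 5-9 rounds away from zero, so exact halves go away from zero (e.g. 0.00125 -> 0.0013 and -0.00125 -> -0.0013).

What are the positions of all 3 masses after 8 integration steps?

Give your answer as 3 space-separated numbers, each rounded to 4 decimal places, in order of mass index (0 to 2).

Step 0: x=[6.0000 9.0000 17.0000] v=[0.0000 -1.0000 0.0000]
Step 1: x=[5.8800 9.0000 16.8800] v=[-0.6000 0.0000 -0.6000]
Step 2: x=[5.6496 9.1904 16.6448] v=[-1.1520 0.9520 -1.1760]
Step 3: x=[5.3348 9.5373 16.3114] v=[-1.5738 1.7347 -1.6669]
Step 4: x=[4.9747 9.9871 15.9071] v=[-1.8003 2.2490 -2.0217]
Step 5: x=[4.6161 10.4732 15.4660] v=[-1.7928 2.4305 -2.2057]
Step 6: x=[4.3072 10.9247 15.0251] v=[-1.5446 2.2576 -2.2043]
Step 7: x=[4.0907 11.2755 14.6202] v=[-1.0825 1.7542 -2.0244]
Step 8: x=[3.9980 11.4727 14.2815] v=[-0.4637 0.9862 -1.6933]

Answer: 3.9980 11.4727 14.2815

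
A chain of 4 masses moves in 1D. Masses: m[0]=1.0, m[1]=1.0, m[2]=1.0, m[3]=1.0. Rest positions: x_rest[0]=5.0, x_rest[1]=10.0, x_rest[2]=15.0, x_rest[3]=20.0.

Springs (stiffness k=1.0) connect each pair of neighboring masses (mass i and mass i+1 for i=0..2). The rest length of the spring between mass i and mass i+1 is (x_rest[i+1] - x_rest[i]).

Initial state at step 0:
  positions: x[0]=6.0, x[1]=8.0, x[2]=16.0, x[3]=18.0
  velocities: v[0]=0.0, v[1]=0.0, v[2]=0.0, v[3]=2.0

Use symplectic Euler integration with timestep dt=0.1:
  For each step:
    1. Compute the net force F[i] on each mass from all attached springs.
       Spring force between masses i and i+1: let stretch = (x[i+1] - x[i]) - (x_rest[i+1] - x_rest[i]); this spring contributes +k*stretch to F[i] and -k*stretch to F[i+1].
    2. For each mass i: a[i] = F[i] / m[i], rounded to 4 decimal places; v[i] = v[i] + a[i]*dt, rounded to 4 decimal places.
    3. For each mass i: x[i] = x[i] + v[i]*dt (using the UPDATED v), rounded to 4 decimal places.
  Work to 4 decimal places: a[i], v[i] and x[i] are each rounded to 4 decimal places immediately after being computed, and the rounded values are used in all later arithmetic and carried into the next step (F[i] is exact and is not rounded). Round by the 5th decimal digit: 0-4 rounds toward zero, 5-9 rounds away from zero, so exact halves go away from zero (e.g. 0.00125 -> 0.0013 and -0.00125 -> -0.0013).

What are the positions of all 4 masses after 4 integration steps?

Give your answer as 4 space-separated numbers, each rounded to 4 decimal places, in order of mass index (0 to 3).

Step 0: x=[6.0000 8.0000 16.0000 18.0000] v=[0.0000 0.0000 0.0000 2.0000]
Step 1: x=[5.9700 8.0600 15.9400 18.2300] v=[-0.3000 0.6000 -0.6000 2.3000]
Step 2: x=[5.9109 8.1779 15.8241 18.4871] v=[-0.5910 1.1790 -1.1590 2.5710]
Step 3: x=[5.8245 8.3496 15.6584 18.7676] v=[-0.8643 1.7169 -1.6573 2.8047]
Step 4: x=[5.7133 8.5691 15.4507 19.0670] v=[-1.1118 2.1953 -2.0773 2.9938]

Answer: 5.7133 8.5691 15.4507 19.0670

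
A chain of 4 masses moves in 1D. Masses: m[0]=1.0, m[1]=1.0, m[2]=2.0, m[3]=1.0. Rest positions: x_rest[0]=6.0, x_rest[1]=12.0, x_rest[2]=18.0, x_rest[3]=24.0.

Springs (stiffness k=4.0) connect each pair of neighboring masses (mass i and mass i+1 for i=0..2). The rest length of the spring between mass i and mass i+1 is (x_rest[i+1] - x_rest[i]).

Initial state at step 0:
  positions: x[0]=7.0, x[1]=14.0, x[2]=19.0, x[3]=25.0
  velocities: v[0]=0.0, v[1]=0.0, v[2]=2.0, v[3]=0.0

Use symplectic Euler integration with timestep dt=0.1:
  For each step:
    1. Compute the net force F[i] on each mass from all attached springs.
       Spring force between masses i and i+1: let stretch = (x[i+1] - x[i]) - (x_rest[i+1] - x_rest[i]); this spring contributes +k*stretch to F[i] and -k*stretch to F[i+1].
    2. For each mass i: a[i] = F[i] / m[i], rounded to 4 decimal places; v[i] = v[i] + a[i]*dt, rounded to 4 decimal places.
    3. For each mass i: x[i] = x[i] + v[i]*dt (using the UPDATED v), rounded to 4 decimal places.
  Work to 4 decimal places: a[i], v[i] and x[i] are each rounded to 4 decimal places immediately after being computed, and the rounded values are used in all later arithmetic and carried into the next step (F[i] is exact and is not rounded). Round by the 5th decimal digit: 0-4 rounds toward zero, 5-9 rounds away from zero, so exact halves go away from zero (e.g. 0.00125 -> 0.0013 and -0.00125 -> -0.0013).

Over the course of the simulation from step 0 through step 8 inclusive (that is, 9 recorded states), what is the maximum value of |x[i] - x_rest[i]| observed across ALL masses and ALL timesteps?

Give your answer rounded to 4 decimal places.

Step 0: x=[7.0000 14.0000 19.0000 25.0000] v=[0.0000 0.0000 2.0000 0.0000]
Step 1: x=[7.0400 13.9200 19.2200 25.0000] v=[0.4000 -0.8000 2.2000 0.0000]
Step 2: x=[7.1152 13.7768 19.4496 25.0088] v=[0.7520 -1.4320 2.2960 0.0880]
Step 3: x=[7.2169 13.5941 19.6769 25.0352] v=[1.0166 -1.8275 2.2733 0.2643]
Step 4: x=[7.3337 13.3996 19.8897 25.0873] v=[1.1675 -1.9453 2.1284 0.5210]
Step 5: x=[7.4531 13.2220 20.0767 25.1715] v=[1.1939 -1.7756 1.8699 0.8420]
Step 6: x=[7.5633 13.0879 20.2285 25.2919] v=[1.1015 -1.3413 1.5179 1.2041]
Step 7: x=[7.6544 13.0184 20.3388 25.4498] v=[0.9113 -0.6949 1.1025 1.5787]
Step 8: x=[7.7201 13.0272 20.4049 25.6432] v=[0.6569 0.0877 0.6606 1.9343]
Max displacement = 2.4049

Answer: 2.4049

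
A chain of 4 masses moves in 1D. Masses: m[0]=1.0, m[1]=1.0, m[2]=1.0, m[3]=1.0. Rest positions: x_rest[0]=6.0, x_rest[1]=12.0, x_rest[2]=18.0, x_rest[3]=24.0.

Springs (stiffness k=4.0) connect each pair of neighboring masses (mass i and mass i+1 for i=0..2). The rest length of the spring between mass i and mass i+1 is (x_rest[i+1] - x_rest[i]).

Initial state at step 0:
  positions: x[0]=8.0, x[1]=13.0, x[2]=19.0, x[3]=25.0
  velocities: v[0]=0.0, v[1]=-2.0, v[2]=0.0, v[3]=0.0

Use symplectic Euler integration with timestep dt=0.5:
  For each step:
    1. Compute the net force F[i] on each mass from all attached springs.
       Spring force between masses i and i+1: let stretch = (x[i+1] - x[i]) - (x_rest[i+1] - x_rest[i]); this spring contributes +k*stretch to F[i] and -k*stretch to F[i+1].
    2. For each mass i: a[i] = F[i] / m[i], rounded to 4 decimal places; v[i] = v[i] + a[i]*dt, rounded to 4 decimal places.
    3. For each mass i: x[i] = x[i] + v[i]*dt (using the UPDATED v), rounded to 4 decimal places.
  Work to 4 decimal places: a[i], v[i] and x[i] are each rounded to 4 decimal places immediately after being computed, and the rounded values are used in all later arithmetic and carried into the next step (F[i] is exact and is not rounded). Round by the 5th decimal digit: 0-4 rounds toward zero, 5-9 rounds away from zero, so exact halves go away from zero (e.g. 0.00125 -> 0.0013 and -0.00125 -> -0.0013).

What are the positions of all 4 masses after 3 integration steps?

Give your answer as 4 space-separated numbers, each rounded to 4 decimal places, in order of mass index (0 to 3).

Step 0: x=[8.0000 13.0000 19.0000 25.0000] v=[0.0000 -2.0000 0.0000 0.0000]
Step 1: x=[7.0000 13.0000 19.0000 25.0000] v=[-2.0000 0.0000 0.0000 0.0000]
Step 2: x=[6.0000 13.0000 19.0000 25.0000] v=[-2.0000 0.0000 0.0000 0.0000]
Step 3: x=[6.0000 12.0000 19.0000 25.0000] v=[0.0000 -2.0000 0.0000 0.0000]

Answer: 6.0000 12.0000 19.0000 25.0000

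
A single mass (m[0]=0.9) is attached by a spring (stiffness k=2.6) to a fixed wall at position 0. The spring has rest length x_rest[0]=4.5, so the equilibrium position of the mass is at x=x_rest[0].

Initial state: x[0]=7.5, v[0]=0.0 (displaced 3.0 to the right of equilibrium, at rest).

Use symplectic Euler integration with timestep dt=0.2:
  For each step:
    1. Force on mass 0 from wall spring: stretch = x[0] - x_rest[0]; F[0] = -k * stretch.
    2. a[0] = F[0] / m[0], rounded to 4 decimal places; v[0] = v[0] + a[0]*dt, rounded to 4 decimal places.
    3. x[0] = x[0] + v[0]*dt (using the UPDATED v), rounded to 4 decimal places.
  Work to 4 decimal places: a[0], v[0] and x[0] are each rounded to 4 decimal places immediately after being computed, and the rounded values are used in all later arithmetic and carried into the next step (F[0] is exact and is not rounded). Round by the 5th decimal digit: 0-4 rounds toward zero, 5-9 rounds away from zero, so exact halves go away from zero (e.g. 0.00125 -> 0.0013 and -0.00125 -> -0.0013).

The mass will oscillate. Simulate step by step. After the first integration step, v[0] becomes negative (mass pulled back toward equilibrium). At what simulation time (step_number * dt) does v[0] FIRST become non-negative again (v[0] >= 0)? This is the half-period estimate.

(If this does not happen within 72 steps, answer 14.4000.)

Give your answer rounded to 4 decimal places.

Step 0: x=[7.5000] v=[0.0000]
Step 1: x=[7.1533] v=[-1.7333]
Step 2: x=[6.5000] v=[-3.2663]
Step 3: x=[5.6156] v=[-4.4219]
Step 4: x=[4.6023] v=[-5.0665]
Step 5: x=[3.5772] v=[-5.1256]
Step 6: x=[2.6587] v=[-4.5924]
Step 7: x=[1.9530] v=[-3.5285]
Step 8: x=[1.5416] v=[-2.0569]
Step 9: x=[1.4721] v=[-0.3476]
Step 10: x=[1.7525] v=[1.4019]
First v>=0 after going negative at step 10, time=2.0000

Answer: 2.0000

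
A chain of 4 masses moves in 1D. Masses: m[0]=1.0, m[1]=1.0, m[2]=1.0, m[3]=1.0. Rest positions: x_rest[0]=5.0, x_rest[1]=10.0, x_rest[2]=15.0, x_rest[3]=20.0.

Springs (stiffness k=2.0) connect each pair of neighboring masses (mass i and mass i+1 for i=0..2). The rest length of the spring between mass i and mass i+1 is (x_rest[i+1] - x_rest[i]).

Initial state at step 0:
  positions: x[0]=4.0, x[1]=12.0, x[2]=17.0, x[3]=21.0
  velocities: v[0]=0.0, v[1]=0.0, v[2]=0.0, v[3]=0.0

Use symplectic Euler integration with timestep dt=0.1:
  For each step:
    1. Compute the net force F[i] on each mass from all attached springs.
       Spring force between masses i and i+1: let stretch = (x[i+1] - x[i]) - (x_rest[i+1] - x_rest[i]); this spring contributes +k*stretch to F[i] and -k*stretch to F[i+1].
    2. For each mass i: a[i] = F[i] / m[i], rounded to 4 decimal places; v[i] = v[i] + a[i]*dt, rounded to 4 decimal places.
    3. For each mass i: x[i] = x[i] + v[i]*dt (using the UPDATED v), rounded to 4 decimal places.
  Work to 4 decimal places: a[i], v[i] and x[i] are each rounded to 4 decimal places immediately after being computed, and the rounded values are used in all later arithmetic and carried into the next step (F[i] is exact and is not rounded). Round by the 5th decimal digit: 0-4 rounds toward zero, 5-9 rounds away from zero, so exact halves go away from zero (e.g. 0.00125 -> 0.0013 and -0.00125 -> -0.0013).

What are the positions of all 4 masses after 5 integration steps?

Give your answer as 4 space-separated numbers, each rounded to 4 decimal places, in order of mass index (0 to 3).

Answer: 4.8191 11.2072 16.7014 21.2725

Derivation:
Step 0: x=[4.0000 12.0000 17.0000 21.0000] v=[0.0000 0.0000 0.0000 0.0000]
Step 1: x=[4.0600 11.9400 16.9800 21.0200] v=[0.6000 -0.6000 -0.2000 0.2000]
Step 2: x=[4.1776 11.8232 16.9400 21.0592] v=[1.1760 -1.1680 -0.4000 0.3920]
Step 3: x=[4.3481 11.6558 16.8801 21.1160] v=[1.7051 -1.6738 -0.5995 0.5682]
Step 4: x=[4.5648 11.4468 16.8004 21.1881] v=[2.1666 -2.0905 -0.7972 0.7210]
Step 5: x=[4.8191 11.2072 16.7014 21.2725] v=[2.5430 -2.3962 -0.9904 0.8435]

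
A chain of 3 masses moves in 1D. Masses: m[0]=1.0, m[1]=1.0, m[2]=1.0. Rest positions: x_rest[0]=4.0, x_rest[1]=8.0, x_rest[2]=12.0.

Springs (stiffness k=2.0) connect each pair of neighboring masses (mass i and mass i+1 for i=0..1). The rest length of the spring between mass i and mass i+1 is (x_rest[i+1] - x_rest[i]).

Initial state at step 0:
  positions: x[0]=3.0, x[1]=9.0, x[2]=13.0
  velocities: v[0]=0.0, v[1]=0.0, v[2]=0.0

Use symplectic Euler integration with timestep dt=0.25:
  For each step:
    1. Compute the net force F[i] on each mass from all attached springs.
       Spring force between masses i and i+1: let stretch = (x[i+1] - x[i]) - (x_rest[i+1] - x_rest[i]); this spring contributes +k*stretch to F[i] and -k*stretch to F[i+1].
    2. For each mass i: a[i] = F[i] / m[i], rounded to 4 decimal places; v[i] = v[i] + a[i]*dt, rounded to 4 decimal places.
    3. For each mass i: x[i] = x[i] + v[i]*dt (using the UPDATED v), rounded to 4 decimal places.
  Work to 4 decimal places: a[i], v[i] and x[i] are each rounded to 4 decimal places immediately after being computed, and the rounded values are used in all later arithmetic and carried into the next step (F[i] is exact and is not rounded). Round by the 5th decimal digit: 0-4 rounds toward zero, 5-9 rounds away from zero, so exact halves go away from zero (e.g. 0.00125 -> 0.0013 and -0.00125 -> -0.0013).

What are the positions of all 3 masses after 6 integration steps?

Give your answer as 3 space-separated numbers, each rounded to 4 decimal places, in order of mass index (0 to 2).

Answer: 5.2348 7.9002 11.8653

Derivation:
Step 0: x=[3.0000 9.0000 13.0000] v=[0.0000 0.0000 0.0000]
Step 1: x=[3.2500 8.7500 13.0000] v=[1.0000 -1.0000 0.0000]
Step 2: x=[3.6875 8.3438 12.9688] v=[1.7500 -1.6250 -0.1250]
Step 3: x=[4.2071 7.9336 12.8594] v=[2.0782 -1.6407 -0.4375]
Step 4: x=[4.6925 7.6733 12.6343] v=[1.9415 -1.0411 -0.9004]
Step 5: x=[5.0505 7.6606 12.2891] v=[1.4319 -0.0510 -1.3809]
Step 6: x=[5.2348 7.9002 11.8653] v=[0.7370 0.9582 -1.6952]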